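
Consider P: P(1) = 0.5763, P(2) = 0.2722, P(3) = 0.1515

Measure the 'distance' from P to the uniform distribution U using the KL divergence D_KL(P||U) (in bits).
0.2033 bits

U(i) = 1/3 for all i

D_KL(P||U) = Σ P(x) log₂(P(x) / (1/3))
           = Σ P(x) log₂(P(x)) + log₂(3)
           = log₂(3) - H(P)

H(P) = -Σ P(x) log₂(P(x)):
  -P(1)·log₂(P(1)) = -(0.5763)·log₂(0.5763) = 0.45822
  -P(2)·log₂(P(2)) = -(0.2722)·log₂(0.2722) = 0.51099
  -P(3)·log₂(P(3)) = -(0.1515)·log₂(0.1515) = 0.41248
H(P) = 0.45822 + 0.51099 + 0.41248 = 1.38169 bits

log₂(3) = 1.58496 bits

D_KL(P||U) = 1.58496 - 1.38169 = 0.20327 ≈ 0.2033 bits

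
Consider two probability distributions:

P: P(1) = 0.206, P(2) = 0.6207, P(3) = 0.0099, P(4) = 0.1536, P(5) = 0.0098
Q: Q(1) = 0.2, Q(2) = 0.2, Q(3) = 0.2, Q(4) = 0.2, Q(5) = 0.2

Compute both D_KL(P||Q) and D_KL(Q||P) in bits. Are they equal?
D_KL(P||Q) = 0.8789 bits, D_KL(Q||P) = 1.4784 bits. No, they are not equal.

D_KL(P||Q) = Σ P(x) log₂(P(x)/Q(x))

Computing term by term:
  P(1)·log₂(P(1)/Q(1)) = 0.206·log₂(0.206/0.2) = 0.00878
  P(2)·log₂(P(2)/Q(2)) = 0.6207·log₂(0.6207/0.2) = 1.01416
  P(3)·log₂(P(3)/Q(3)) = 0.0099·log₂(0.0099/0.2) = -0.04293
  P(4)·log₂(P(4)/Q(4)) = 0.1536·log₂(0.1536/0.2) = -0.05849
  P(5)·log₂(P(5)/Q(5)) = 0.0098·log₂(0.0098/0.2) = -0.04264

D_KL(P||Q) = 0.00878 + 1.01416 - 0.04293 - 0.05849 - 0.04264 = 0.87888 ≈ 0.8789 bits

D_KL(Q||P) = Σ Q(x) log₂(Q(x)/P(x))

Computing term by term:
  Q(1)·log₂(Q(1)/P(1)) = 0.2·log₂(0.2/0.206) = -0.00853
  Q(2)·log₂(Q(2)/P(2)) = 0.2·log₂(0.2/0.6207) = -0.32678
  Q(3)·log₂(Q(3)/P(3)) = 0.2·log₂(0.2/0.0099) = 0.86729
  Q(4)·log₂(Q(4)/P(4)) = 0.2·log₂(0.2/0.1536) = 0.07616
  Q(5)·log₂(Q(5)/P(5)) = 0.2·log₂(0.2/0.0098) = 0.87021

D_KL(Q||P) = -0.00853 - 0.32678 + 0.86729 + 0.07616 + 0.87021 = 1.47835 ≈ 1.4784 bits

These are NOT equal (difference: 0.5995 bits). KL divergence is asymmetric: D_KL(P||Q) ≠ D_KL(Q||P) in general.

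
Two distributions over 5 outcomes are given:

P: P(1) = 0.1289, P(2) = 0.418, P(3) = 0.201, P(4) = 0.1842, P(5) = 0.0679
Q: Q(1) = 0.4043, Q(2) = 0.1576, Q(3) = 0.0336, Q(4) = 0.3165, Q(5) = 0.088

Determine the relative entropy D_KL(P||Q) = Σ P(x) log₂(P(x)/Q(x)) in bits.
0.7251 bits

D_KL(P||Q) = Σ P(x) log₂(P(x)/Q(x))

Computing term by term:
  P(1)·log₂(P(1)/Q(1)) = 0.1289·log₂(0.1289/0.4043) = -0.21258
  P(2)·log₂(P(2)/Q(2)) = 0.418·log₂(0.418/0.1576) = 0.58822
  P(3)·log₂(P(3)/Q(3)) = 0.201·log₂(0.201/0.0336) = 0.51871
  P(4)·log₂(P(4)/Q(4)) = 0.1842·log₂(0.1842/0.3165) = -0.14385
  P(5)·log₂(P(5)/Q(5)) = 0.0679·log₂(0.0679/0.088) = -0.02540

D_KL(P||Q) = -0.21258 + 0.58822 + 0.51871 - 0.14385 - 0.02540 = 0.72510 ≈ 0.7251 bits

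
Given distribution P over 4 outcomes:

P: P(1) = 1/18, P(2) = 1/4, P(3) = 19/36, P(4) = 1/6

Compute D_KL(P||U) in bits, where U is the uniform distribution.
0.3509 bits

U(i) = 1/4 for all i

D_KL(P||U) = Σ P(x) log₂(P(x) / (1/4))
           = Σ P(x) log₂(P(x)) + log₂(4)
           = log₂(4) - H(P)

H(P) = -Σ P(x) log₂(P(x)):
  -P(1)·log₂(P(1)) = -(1/18)·log₂(1/18) = 0.23166
  -P(2)·log₂(P(2)) = -(1/4)·log₂(1/4) = 0.50000
  -P(3)·log₂(P(3)) = -(19/36)·log₂(19/36) = 0.48661
  -P(4)·log₂(P(4)) = -(1/6)·log₂(1/6) = 0.43083
H(P) = 0.23166 + 0.50000 + 0.48661 + 0.43083 = 1.64910 bits

log₂(4) = 2.00000 bits

D_KL(P||U) = 2.00000 - 1.64910 = 0.35090 ≈ 0.3509 bits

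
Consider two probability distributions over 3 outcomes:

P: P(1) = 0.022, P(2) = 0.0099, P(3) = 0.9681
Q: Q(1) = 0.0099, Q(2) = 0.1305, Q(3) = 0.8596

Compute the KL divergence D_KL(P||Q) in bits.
0.1545 bits

D_KL(P||Q) = Σ P(x) log₂(P(x)/Q(x))

Computing term by term:
  P(1)·log₂(P(1)/Q(1)) = 0.022·log₂(0.022/0.0099) = 0.02534
  P(2)·log₂(P(2)/Q(2)) = 0.0099·log₂(0.0099/0.1305) = -0.03683
  P(3)·log₂(P(3)/Q(3)) = 0.9681·log₂(0.9681/0.8596) = 0.16602

D_KL(P||Q) = 0.02534 - 0.03683 + 0.16602 = 0.15453 ≈ 0.1545 bits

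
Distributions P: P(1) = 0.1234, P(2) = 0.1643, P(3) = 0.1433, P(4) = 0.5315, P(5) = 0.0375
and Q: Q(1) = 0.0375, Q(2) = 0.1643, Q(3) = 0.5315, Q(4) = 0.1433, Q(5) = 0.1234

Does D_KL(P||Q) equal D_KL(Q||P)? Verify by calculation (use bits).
D_KL(P||Q) = 0.8817 bits, D_KL(Q||P) = 0.8817 bits. Yes — for this pair D_KL(P||Q) = D_KL(Q||P).

D_KL(P||Q) = Σ P(x) log₂(P(x)/Q(x))

Computing term by term:
  P(1)·log₂(P(1)/Q(1)) = 0.1234·log₂(0.1234/0.0375) = 0.21205
  P(2)·log₂(P(2)/Q(2)) = 0.1643·log₂(0.1643/0.1643) = 0.00000
  P(3)·log₂(P(3)/Q(3)) = 0.1433·log₂(0.1433/0.5315) = -0.27098
  P(4)·log₂(P(4)/Q(4)) = 0.5315·log₂(0.5315/0.1433) = 1.00508
  P(5)·log₂(P(5)/Q(5)) = 0.0375·log₂(0.0375/0.1234) = -0.06444

D_KL(P||Q) = 0.21205 + 0.00000 - 0.27098 + 1.00508 - 0.06444 = 0.88171 ≈ 0.8817 bits

D_KL(Q||P) = Σ Q(x) log₂(Q(x)/P(x))

Computing term by term:
  Q(1)·log₂(Q(1)/P(1)) = 0.0375·log₂(0.0375/0.1234) = -0.06444
  Q(2)·log₂(Q(2)/P(2)) = 0.1643·log₂(0.1643/0.1643) = 0.00000
  Q(3)·log₂(Q(3)/P(3)) = 0.5315·log₂(0.5315/0.1433) = 1.00508
  Q(4)·log₂(Q(4)/P(4)) = 0.1433·log₂(0.1433/0.5315) = -0.27098
  Q(5)·log₂(Q(5)/P(5)) = 0.1234·log₂(0.1234/0.0375) = 0.21205

D_KL(Q||P) = -0.06444 + 0.00000 + 1.00508 - 0.27098 + 0.21205 = 0.88171 ≈ 0.8817 bits

These ARE equal here. Q is P with outcomes relabeled (Q(1) = P(5), Q(3) = P(4), Q(4) = P(3), Q(5) = P(1)) by a relabeling that is its own inverse, so the two sums contain exactly the same terms in a different order. This is a special case — KL divergence is not symmetric in general: D_KL(P||Q) ≠ D_KL(Q||P) for most P, Q.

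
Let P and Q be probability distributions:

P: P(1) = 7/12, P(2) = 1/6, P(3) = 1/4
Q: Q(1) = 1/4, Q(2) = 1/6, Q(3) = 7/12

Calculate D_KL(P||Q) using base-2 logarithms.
0.4075 bits

D_KL(P||Q) = Σ P(x) log₂(P(x)/Q(x))

Computing term by term:
  P(1)·log₂(P(1)/Q(1)) = (7/12)·log₂((7/12)/(1/4)) = 0.71306
  P(2)·log₂(P(2)/Q(2)) = (1/6)·log₂((1/6)/(1/6)) = 0.00000
  P(3)·log₂(P(3)/Q(3)) = (1/4)·log₂((1/4)/(7/12)) = -0.30560

D_KL(P||Q) = 0.71306 + 0.00000 - 0.30560 = 0.40746 ≈ 0.4075 bits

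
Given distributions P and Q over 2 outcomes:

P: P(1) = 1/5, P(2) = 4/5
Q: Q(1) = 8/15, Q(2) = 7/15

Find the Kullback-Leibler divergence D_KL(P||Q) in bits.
0.3391 bits

D_KL(P||Q) = Σ P(x) log₂(P(x)/Q(x))

Computing term by term:
  P(1)·log₂(P(1)/Q(1)) = (1/5)·log₂((1/5)/(8/15)) = -0.28301
  P(2)·log₂(P(2)/Q(2)) = (4/5)·log₂((4/5)/(7/15)) = 0.62209

D_KL(P||Q) = -0.28301 + 0.62209 = 0.33908 ≈ 0.3391 bits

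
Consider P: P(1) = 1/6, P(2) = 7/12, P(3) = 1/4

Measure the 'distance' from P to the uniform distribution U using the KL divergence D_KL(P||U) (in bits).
0.2005 bits

U(i) = 1/3 for all i

D_KL(P||U) = Σ P(x) log₂(P(x) / (1/3))
           = Σ P(x) log₂(P(x)) + log₂(3)
           = log₂(3) - H(P)

H(P) = -Σ P(x) log₂(P(x)):
  -P(1)·log₂(P(1)) = -(1/6)·log₂(1/6) = 0.43083
  -P(2)·log₂(P(2)) = -(7/12)·log₂(7/12) = 0.45360
  -P(3)·log₂(P(3)) = -(1/4)·log₂(1/4) = 0.50000
H(P) = 0.43083 + 0.45360 + 0.50000 = 1.38443 bits

log₂(3) = 1.58496 bits

D_KL(P||U) = 1.58496 - 1.38443 = 0.20053 ≈ 0.2005 bits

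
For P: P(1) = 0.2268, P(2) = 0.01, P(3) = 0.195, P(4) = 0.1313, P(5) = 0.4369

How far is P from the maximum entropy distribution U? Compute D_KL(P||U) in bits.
0.4036 bits

U(i) = 1/5 for all i

D_KL(P||U) = Σ P(x) log₂(P(x) / (1/5))
           = Σ P(x) log₂(P(x)) + log₂(5)
           = log₂(5) - H(P)

H(P) = -Σ P(x) log₂(P(x)):
  -P(1)·log₂(P(1)) = -(0.2268)·log₂(0.2268) = 0.48547
  -P(2)·log₂(P(2)) = -(0.01)·log₂(0.01) = 0.06644
  -P(3)·log₂(P(3)) = -(0.195)·log₂(0.195) = 0.45990
  -P(4)·log₂(P(4)) = -(0.1313)·log₂(0.1313) = 0.38459
  -P(5)·log₂(P(5)) = -(0.4369)·log₂(0.4369) = 0.52193
H(P) = 0.48547 + 0.06644 + 0.45990 + 0.38459 + 0.52193 = 1.91833 bits

log₂(5) = 2.32193 bits

D_KL(P||U) = 2.32193 - 1.91833 = 0.40360 ≈ 0.4036 bits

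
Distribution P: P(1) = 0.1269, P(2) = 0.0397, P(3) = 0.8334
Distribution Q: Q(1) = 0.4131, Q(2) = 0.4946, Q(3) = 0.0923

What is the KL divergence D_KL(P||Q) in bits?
2.2852 bits

D_KL(P||Q) = Σ P(x) log₂(P(x)/Q(x))

Computing term by term:
  P(1)·log₂(P(1)/Q(1)) = 0.1269·log₂(0.1269/0.4131) = -0.21609
  P(2)·log₂(P(2)/Q(2)) = 0.0397·log₂(0.0397/0.4946) = -0.14447
  P(3)·log₂(P(3)/Q(3)) = 0.8334·log₂(0.8334/0.0923) = 2.64572

D_KL(P||Q) = -0.21609 - 0.14447 + 2.64572 = 2.28516 ≈ 2.2852 bits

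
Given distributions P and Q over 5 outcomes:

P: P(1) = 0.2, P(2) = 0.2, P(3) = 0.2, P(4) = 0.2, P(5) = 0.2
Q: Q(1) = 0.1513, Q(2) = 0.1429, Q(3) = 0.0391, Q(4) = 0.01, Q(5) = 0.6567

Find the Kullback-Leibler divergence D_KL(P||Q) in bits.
1.1698 bits

D_KL(P||Q) = Σ P(x) log₂(P(x)/Q(x))

Computing term by term:
  P(1)·log₂(P(1)/Q(1)) = 0.2·log₂(0.2/0.1513) = 0.08052
  P(2)·log₂(P(2)/Q(2)) = 0.2·log₂(0.2/0.1429) = 0.09700
  P(3)·log₂(P(3)/Q(3)) = 0.2·log₂(0.2/0.0391) = 0.47095
  P(4)·log₂(P(4)/Q(4)) = 0.2·log₂(0.2/0.01) = 0.86439
  P(5)·log₂(P(5)/Q(5)) = 0.2·log₂(0.2/0.6567) = -0.34305

D_KL(P||Q) = 0.08052 + 0.09700 + 0.47095 + 0.86439 - 0.34305 = 1.16981 ≈ 1.1698 bits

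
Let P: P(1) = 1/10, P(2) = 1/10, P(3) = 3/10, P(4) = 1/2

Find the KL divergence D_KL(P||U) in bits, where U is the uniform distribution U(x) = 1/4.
0.3145 bits

U(i) = 1/4 for all i

D_KL(P||U) = Σ P(x) log₂(P(x) / (1/4))
           = Σ P(x) log₂(P(x)) + log₂(4)
           = log₂(4) - H(P)

H(P) = -Σ P(x) log₂(P(x)):
  -P(1)·log₂(P(1)) = -(1/10)·log₂(1/10) = 0.33219
  -P(2)·log₂(P(2)) = -(1/10)·log₂(1/10) = 0.33219
  -P(3)·log₂(P(3)) = -(3/10)·log₂(3/10) = 0.52109
  -P(4)·log₂(P(4)) = -(1/2)·log₂(1/2) = 0.50000
H(P) = 0.33219 + 0.33219 + 0.52109 + 0.50000 = 1.68547 bits

log₂(4) = 2.00000 bits

D_KL(P||U) = 2.00000 - 1.68547 = 0.31453 ≈ 0.3145 bits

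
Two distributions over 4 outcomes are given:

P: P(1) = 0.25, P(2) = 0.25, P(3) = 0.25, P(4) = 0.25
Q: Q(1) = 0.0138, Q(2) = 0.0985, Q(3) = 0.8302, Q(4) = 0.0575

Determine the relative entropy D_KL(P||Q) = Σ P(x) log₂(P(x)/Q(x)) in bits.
1.4779 bits

D_KL(P||Q) = Σ P(x) log₂(P(x)/Q(x))

Computing term by term:
  P(1)·log₂(P(1)/Q(1)) = 0.25·log₂(0.25/0.0138) = 1.04480
  P(2)·log₂(P(2)/Q(2)) = 0.25·log₂(0.25/0.0985) = 0.33593
  P(3)·log₂(P(3)/Q(3)) = 0.25·log₂(0.25/0.8302) = -0.43288
  P(4)·log₂(P(4)/Q(4)) = 0.25·log₂(0.25/0.0575) = 0.53007

D_KL(P||Q) = 1.04480 + 0.33593 - 0.43288 + 0.53007 = 1.47792 ≈ 1.4779 bits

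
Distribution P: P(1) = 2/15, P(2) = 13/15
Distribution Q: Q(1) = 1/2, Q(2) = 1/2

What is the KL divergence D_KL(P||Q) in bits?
0.4335 bits

D_KL(P||Q) = Σ P(x) log₂(P(x)/Q(x))

Computing term by term:
  P(1)·log₂(P(1)/Q(1)) = (2/15)·log₂((2/15)/(1/2)) = -0.25425
  P(2)·log₂(P(2)/Q(2)) = (13/15)·log₂((13/15)/(1/2)) = 0.68774

D_KL(P||Q) = -0.25425 + 0.68774 = 0.43349 ≈ 0.4335 bits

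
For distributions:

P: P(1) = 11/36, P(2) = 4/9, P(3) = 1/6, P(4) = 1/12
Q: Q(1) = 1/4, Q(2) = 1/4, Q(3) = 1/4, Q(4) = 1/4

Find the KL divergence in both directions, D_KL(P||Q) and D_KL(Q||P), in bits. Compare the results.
D_KL(P||Q) = 0.2278 bits, D_KL(Q||P) = 0.2626 bits. D_KL(Q||P) is larger than D_KL(P||Q) by 0.0348 bits; the two directions differ.

D_KL(P||Q) = Σ P(x) log₂(P(x)/Q(x))

Computing term by term:
  P(1)·log₂(P(1)/Q(1)) = (11/36)·log₂((11/36)/(1/4)) = 0.08846
  P(2)·log₂(P(2)/Q(2)) = (4/9)·log₂((4/9)/(1/4)) = 0.36892
  P(3)·log₂(P(3)/Q(3)) = (1/6)·log₂((1/6)/(1/4)) = -0.09749
  P(4)·log₂(P(4)/Q(4)) = (1/12)·log₂((1/12)/(1/4)) = -0.13208

D_KL(P||Q) = 0.08846 + 0.36892 - 0.09749 - 0.13208 = 0.22781 ≈ 0.2278 bits

D_KL(Q||P) = Σ Q(x) log₂(Q(x)/P(x))

Computing term by term:
  Q(1)·log₂(Q(1)/P(1)) = (1/4)·log₂((1/4)/(11/36)) = -0.07238
  Q(2)·log₂(Q(2)/P(2)) = (1/4)·log₂((1/4)/(4/9)) = -0.20752
  Q(3)·log₂(Q(3)/P(3)) = (1/4)·log₂((1/4)/(1/6)) = 0.14624
  Q(4)·log₂(Q(4)/P(4)) = (1/4)·log₂((1/4)/(1/12)) = 0.39624

D_KL(Q||P) = -0.07238 - 0.20752 + 0.14624 + 0.39624 = 0.26258 ≈ 0.2626 bits

These are NOT equal (difference: 0.0348 bits). KL divergence is asymmetric: D_KL(P||Q) ≠ D_KL(Q||P) in general.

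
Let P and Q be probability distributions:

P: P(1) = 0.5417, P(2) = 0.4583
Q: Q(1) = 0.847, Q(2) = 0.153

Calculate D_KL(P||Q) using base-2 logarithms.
0.3761 bits

D_KL(P||Q) = Σ P(x) log₂(P(x)/Q(x))

Computing term by term:
  P(1)·log₂(P(1)/Q(1)) = 0.5417·log₂(0.5417/0.847) = -0.34932
  P(2)·log₂(P(2)/Q(2)) = 0.4583·log₂(0.4583/0.153) = 0.72538

D_KL(P||Q) = -0.34932 + 0.72538 = 0.37606 ≈ 0.3761 bits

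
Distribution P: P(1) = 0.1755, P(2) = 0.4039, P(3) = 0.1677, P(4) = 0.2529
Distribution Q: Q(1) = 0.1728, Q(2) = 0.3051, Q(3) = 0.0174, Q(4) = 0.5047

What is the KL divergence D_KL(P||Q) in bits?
0.4634 bits

D_KL(P||Q) = Σ P(x) log₂(P(x)/Q(x))

Computing term by term:
  P(1)·log₂(P(1)/Q(1)) = 0.1755·log₂(0.1755/0.1728) = 0.00393
  P(2)·log₂(P(2)/Q(2)) = 0.4039·log₂(0.4039/0.3051) = 0.16346
  P(3)·log₂(P(3)/Q(3)) = 0.1677·log₂(0.1677/0.0174) = 0.54816
  P(4)·log₂(P(4)/Q(4)) = 0.2529·log₂(0.2529/0.5047) = -0.25211

D_KL(P||Q) = 0.00393 + 0.16346 + 0.54816 - 0.25211 = 0.46344 ≈ 0.4634 bits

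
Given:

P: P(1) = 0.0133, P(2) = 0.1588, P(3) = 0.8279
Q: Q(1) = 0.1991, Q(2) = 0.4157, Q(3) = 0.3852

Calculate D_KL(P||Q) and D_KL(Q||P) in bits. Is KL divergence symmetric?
D_KL(P||Q) = 0.6415 bits, D_KL(Q||P) = 0.9292 bits. No, KL divergence is not symmetric.

D_KL(P||Q) = Σ P(x) log₂(P(x)/Q(x))

Computing term by term:
  P(1)·log₂(P(1)/Q(1)) = 0.0133·log₂(0.0133/0.1991) = -0.05192
  P(2)·log₂(P(2)/Q(2)) = 0.1588·log₂(0.1588/0.4157) = -0.22047
  P(3)·log₂(P(3)/Q(3)) = 0.8279·log₂(0.8279/0.3852) = 0.91388

D_KL(P||Q) = -0.05192 - 0.22047 + 0.91388 = 0.64149 ≈ 0.6415 bits

D_KL(Q||P) = Σ Q(x) log₂(Q(x)/P(x))

Computing term by term:
  Q(1)·log₂(Q(1)/P(1)) = 0.1991·log₂(0.1991/0.0133) = 0.77729
  Q(2)·log₂(Q(2)/P(2)) = 0.4157·log₂(0.4157/0.1588) = 0.57713
  Q(3)·log₂(Q(3)/P(3)) = 0.3852·log₂(0.3852/0.8279) = -0.42520

D_KL(Q||P) = 0.77729 + 0.57713 - 0.42520 = 0.92922 ≈ 0.9292 bits

These are NOT equal (difference: 0.2877 bits). KL divergence is asymmetric: D_KL(P||Q) ≠ D_KL(Q||P) in general.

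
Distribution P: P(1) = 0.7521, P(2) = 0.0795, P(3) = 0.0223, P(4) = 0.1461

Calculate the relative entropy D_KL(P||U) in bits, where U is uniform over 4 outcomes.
0.8727 bits

U(i) = 1/4 for all i

D_KL(P||U) = Σ P(x) log₂(P(x) / (1/4))
           = Σ P(x) log₂(P(x)) + log₂(4)
           = log₂(4) - H(P)

H(P) = -Σ P(x) log₂(P(x)):
  -P(1)·log₂(P(1)) = -(0.7521)·log₂(0.7521) = 0.30912
  -P(2)·log₂(P(2)) = -(0.0795)·log₂(0.0795) = 0.29041
  -P(3)·log₂(P(3)) = -(0.0223)·log₂(0.0223) = 0.12236
  -P(4)·log₂(P(4)) = -(0.1461)·log₂(0.1461) = 0.40542
H(P) = 0.30912 + 0.29041 + 0.12236 + 0.40542 = 1.12731 bits

log₂(4) = 2.00000 bits

D_KL(P||U) = 2.00000 - 1.12731 = 0.87269 ≈ 0.8727 bits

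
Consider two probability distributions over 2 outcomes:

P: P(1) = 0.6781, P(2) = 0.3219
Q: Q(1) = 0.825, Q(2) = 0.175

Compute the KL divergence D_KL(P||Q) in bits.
0.0912 bits

D_KL(P||Q) = Σ P(x) log₂(P(x)/Q(x))

Computing term by term:
  P(1)·log₂(P(1)/Q(1)) = 0.6781·log₂(0.6781/0.825) = -0.19183
  P(2)·log₂(P(2)/Q(2)) = 0.3219·log₂(0.3219/0.175) = 0.28303

D_KL(P||Q) = -0.19183 + 0.28303 = 0.09120 ≈ 0.0912 bits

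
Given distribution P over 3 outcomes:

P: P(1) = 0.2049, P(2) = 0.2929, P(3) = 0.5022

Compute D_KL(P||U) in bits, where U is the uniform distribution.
0.0985 bits

U(i) = 1/3 for all i

D_KL(P||U) = Σ P(x) log₂(P(x) / (1/3))
           = Σ P(x) log₂(P(x)) + log₂(3)
           = log₂(3) - H(P)

H(P) = -Σ P(x) log₂(P(x)):
  -P(1)·log₂(P(1)) = -(0.2049)·log₂(0.2049) = 0.46861
  -P(2)·log₂(P(2)) = -(0.2929)·log₂(0.2929) = 0.51888
  -P(3)·log₂(P(3)) = -(0.5022)·log₂(0.5022) = 0.49902
H(P) = 0.46861 + 0.51888 + 0.49902 = 1.48651 bits

log₂(3) = 1.58496 bits

D_KL(P||U) = 1.58496 - 1.48651 = 0.09845 ≈ 0.0985 bits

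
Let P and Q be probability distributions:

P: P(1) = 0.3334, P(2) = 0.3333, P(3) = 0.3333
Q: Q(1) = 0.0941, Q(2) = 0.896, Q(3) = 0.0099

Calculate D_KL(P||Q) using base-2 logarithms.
1.8239 bits

D_KL(P||Q) = Σ P(x) log₂(P(x)/Q(x))

Computing term by term:
  P(1)·log₂(P(1)/Q(1)) = 0.3334·log₂(0.3334/0.0941) = 0.60845
  P(2)·log₂(P(2)/Q(2)) = 0.3333·log₂(0.3333/0.896) = -0.47551
  P(3)·log₂(P(3)/Q(3)) = 0.3333·log₂(0.3333/0.0099) = 1.69091

D_KL(P||Q) = 0.60845 - 0.47551 + 1.69091 = 1.82385 ≈ 1.8239 bits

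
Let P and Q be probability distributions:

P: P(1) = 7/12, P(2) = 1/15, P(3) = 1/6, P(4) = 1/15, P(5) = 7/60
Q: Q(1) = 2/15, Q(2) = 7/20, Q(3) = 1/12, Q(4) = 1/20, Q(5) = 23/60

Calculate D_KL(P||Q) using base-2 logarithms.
1.0767 bits

D_KL(P||Q) = Σ P(x) log₂(P(x)/Q(x))

Computing term by term:
  P(1)·log₂(P(1)/Q(1)) = (7/12)·log₂((7/12)/(2/15)) = 1.24208
  P(2)·log₂(P(2)/Q(2)) = (1/15)·log₂((1/15)/(7/20)) = -0.15949
  P(3)·log₂(P(3)/Q(3)) = (1/6)·log₂((1/6)/(1/12)) = 0.16667
  P(4)·log₂(P(4)/Q(4)) = (1/15)·log₂((1/15)/(1/20)) = 0.02767
  P(5)·log₂(P(5)/Q(5)) = (7/60)·log₂((7/60)/(23/60)) = -0.20022

D_KL(P||Q) = 1.24208 - 0.15949 + 0.16667 + 0.02767 - 0.20022 = 1.07671 ≈ 1.0767 bits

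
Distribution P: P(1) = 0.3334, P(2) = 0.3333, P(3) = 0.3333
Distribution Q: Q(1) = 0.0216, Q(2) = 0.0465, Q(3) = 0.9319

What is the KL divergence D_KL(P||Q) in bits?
1.7690 bits

D_KL(P||Q) = Σ P(x) log₂(P(x)/Q(x))

Computing term by term:
  P(1)·log₂(P(1)/Q(1)) = 0.3334·log₂(0.3334/0.0216) = 1.31631
  P(2)·log₂(P(2)/Q(2)) = 0.3333·log₂(0.3333/0.0465) = 0.94708
  P(3)·log₂(P(3)/Q(3)) = 0.3333·log₂(0.3333/0.9319) = -0.49440

D_KL(P||Q) = 1.31631 + 0.94708 - 0.49440 = 1.76899 ≈ 1.7690 bits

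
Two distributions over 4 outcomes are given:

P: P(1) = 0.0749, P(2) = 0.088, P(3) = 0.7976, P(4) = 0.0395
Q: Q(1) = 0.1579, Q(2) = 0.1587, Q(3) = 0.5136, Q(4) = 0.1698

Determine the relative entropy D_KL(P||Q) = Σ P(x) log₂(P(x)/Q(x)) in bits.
0.2679 bits

D_KL(P||Q) = Σ P(x) log₂(P(x)/Q(x))

Computing term by term:
  P(1)·log₂(P(1)/Q(1)) = 0.0749·log₂(0.0749/0.1579) = -0.08059
  P(2)·log₂(P(2)/Q(2)) = 0.088·log₂(0.088/0.1587) = -0.07486
  P(3)·log₂(P(3)/Q(3)) = 0.7976·log₂(0.7976/0.5136) = 0.50649
  P(4)·log₂(P(4)/Q(4)) = 0.0395·log₂(0.0395/0.1698) = -0.08310

D_KL(P||Q) = -0.08059 - 0.07486 + 0.50649 - 0.08310 = 0.26794 ≈ 0.2679 bits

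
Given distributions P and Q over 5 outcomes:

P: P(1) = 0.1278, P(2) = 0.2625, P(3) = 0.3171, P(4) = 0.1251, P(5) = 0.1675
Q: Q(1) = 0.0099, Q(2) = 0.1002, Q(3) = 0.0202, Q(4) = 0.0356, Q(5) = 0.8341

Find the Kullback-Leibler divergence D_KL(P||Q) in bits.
1.9349 bits

D_KL(P||Q) = Σ P(x) log₂(P(x)/Q(x))

Computing term by term:
  P(1)·log₂(P(1)/Q(1)) = 0.1278·log₂(0.1278/0.0099) = 0.47162
  P(2)·log₂(P(2)/Q(2)) = 0.2625·log₂(0.2625/0.1002) = 0.36473
  P(3)·log₂(P(3)/Q(3)) = 0.3171·log₂(0.3171/0.0202) = 1.25968
  P(4)·log₂(P(4)/Q(4)) = 0.1251·log₂(0.1251/0.0356) = 0.22682
  P(5)·log₂(P(5)/Q(5)) = 0.1675·log₂(0.1675/0.8341) = -0.38794

D_KL(P||Q) = 0.47162 + 0.36473 + 1.25968 + 0.22682 - 0.38794 = 1.93491 ≈ 1.9349 bits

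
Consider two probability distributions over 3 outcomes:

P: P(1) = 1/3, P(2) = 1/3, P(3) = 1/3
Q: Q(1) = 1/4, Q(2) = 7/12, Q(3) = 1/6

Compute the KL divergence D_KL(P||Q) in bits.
0.2026 bits

D_KL(P||Q) = Σ P(x) log₂(P(x)/Q(x))

Computing term by term:
  P(1)·log₂(P(1)/Q(1)) = (1/3)·log₂((1/3)/(1/4)) = 0.13835
  P(2)·log₂(P(2)/Q(2)) = (1/3)·log₂((1/3)/(7/12)) = -0.26912
  P(3)·log₂(P(3)/Q(3)) = (1/3)·log₂((1/3)/(1/6)) = 0.33333

D_KL(P||Q) = 0.13835 - 0.26912 + 0.33333 = 0.20256 ≈ 0.2026 bits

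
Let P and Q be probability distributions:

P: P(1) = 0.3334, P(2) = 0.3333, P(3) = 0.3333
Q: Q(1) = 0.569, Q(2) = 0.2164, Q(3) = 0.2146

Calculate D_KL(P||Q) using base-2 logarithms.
0.1623 bits

D_KL(P||Q) = Σ P(x) log₂(P(x)/Q(x))

Computing term by term:
  P(1)·log₂(P(1)/Q(1)) = 0.3334·log₂(0.3334/0.569) = -0.25711
  P(2)·log₂(P(2)/Q(2)) = 0.3333·log₂(0.3333/0.2164) = 0.20769
  P(3)·log₂(P(3)/Q(3)) = 0.3333·log₂(0.3333/0.2146) = 0.21170

D_KL(P||Q) = -0.25711 + 0.20769 + 0.21170 = 0.16228 ≈ 0.1623 bits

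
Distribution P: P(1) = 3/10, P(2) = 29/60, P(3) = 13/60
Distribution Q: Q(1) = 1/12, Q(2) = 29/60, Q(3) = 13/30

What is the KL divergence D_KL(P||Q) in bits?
0.3377 bits

D_KL(P||Q) = Σ P(x) log₂(P(x)/Q(x))

Computing term by term:
  P(1)·log₂(P(1)/Q(1)) = (3/10)·log₂((3/10)/(1/12)) = 0.55440
  P(2)·log₂(P(2)/Q(2)) = (29/60)·log₂((29/60)/(29/60)) = 0.00000
  P(3)·log₂(P(3)/Q(3)) = (13/60)·log₂((13/60)/(13/30)) = -0.21667

D_KL(P||Q) = 0.55440 + 0.00000 - 0.21667 = 0.33773 ≈ 0.3377 bits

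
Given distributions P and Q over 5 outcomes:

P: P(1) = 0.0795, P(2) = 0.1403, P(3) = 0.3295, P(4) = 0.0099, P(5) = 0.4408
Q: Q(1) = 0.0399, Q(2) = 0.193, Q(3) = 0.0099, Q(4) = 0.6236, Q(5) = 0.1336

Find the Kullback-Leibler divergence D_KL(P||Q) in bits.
2.3807 bits

D_KL(P||Q) = Σ P(x) log₂(P(x)/Q(x))

Computing term by term:
  P(1)·log₂(P(1)/Q(1)) = 0.0795·log₂(0.0795/0.0399) = 0.07907
  P(2)·log₂(P(2)/Q(2)) = 0.1403·log₂(0.1403/0.193) = -0.06455
  P(3)·log₂(P(3)/Q(3)) = 0.3295·log₂(0.3295/0.0099) = 1.66618
  P(4)·log₂(P(4)/Q(4)) = 0.0099·log₂(0.0099/0.6236) = -0.05917
  P(5)·log₂(P(5)/Q(5)) = 0.4408·log₂(0.4408/0.1336) = 0.75915

D_KL(P||Q) = 0.07907 - 0.06455 + 1.66618 - 0.05917 + 0.75915 = 2.38068 ≈ 2.3807 bits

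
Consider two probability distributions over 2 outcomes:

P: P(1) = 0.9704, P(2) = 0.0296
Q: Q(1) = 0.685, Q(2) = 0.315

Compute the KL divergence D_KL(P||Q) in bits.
0.3866 bits

D_KL(P||Q) = Σ P(x) log₂(P(x)/Q(x))

Computing term by term:
  P(1)·log₂(P(1)/Q(1)) = 0.9704·log₂(0.9704/0.685) = 0.48760
  P(2)·log₂(P(2)/Q(2)) = 0.0296·log₂(0.0296/0.315) = -0.10099

D_KL(P||Q) = 0.48760 - 0.10099 = 0.38661 ≈ 0.3866 bits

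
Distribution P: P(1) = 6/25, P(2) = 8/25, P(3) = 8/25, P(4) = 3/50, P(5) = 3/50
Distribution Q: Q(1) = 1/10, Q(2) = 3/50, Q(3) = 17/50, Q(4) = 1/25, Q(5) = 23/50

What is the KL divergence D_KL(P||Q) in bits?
0.9067 bits

D_KL(P||Q) = Σ P(x) log₂(P(x)/Q(x))

Computing term by term:
  P(1)·log₂(P(1)/Q(1)) = (6/25)·log₂((6/25)/(1/10)) = 0.30313
  P(2)·log₂(P(2)/Q(2)) = (8/25)·log₂((8/25)/(3/50)) = 0.77281
  P(3)·log₂(P(3)/Q(3)) = (8/25)·log₂((8/25)/(17/50)) = -0.02799
  P(4)·log₂(P(4)/Q(4)) = (3/50)·log₂((3/50)/(1/25)) = 0.03510
  P(5)·log₂(P(5)/Q(5)) = (3/50)·log₂((3/50)/(23/50)) = -0.17632

D_KL(P||Q) = 0.30313 + 0.77281 - 0.02799 + 0.03510 - 0.17632 = 0.90673 ≈ 0.9067 bits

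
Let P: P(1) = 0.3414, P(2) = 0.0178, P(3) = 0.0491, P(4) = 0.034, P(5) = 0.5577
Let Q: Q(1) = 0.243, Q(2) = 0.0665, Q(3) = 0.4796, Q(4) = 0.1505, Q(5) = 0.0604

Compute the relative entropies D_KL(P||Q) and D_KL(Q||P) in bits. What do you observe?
D_KL(P||Q) = 1.6877 bits, D_KL(Q||P) = 1.7135 bits. The two directions give different values (D_KL(Q||P) exceeds D_KL(P||Q) by 0.0258 bits): KL divergence is asymmetric.

D_KL(P||Q) = Σ P(x) log₂(P(x)/Q(x))

Computing term by term:
  P(1)·log₂(P(1)/Q(1)) = 0.3414·log₂(0.3414/0.243) = 0.16746
  P(2)·log₂(P(2)/Q(2)) = 0.0178·log₂(0.0178/0.0665) = -0.03385
  P(3)·log₂(P(3)/Q(3)) = 0.0491·log₂(0.0491/0.4796) = -0.16144
  P(4)·log₂(P(4)/Q(4)) = 0.034·log₂(0.034/0.1505) = -0.07297
  P(5)·log₂(P(5)/Q(5)) = 0.5577·log₂(0.5577/0.0604) = 1.78847

D_KL(P||Q) = 0.16746 - 0.03385 - 0.16144 - 0.07297 + 1.78847 = 1.68767 ≈ 1.6877 bits

D_KL(Q||P) = Σ Q(x) log₂(Q(x)/P(x))

Computing term by term:
  Q(1)·log₂(Q(1)/P(1)) = 0.243·log₂(0.243/0.3414) = -0.11919
  Q(2)·log₂(Q(2)/P(2)) = 0.0665·log₂(0.0665/0.0178) = 0.12645
  Q(3)·log₂(Q(3)/P(3)) = 0.4796·log₂(0.4796/0.0491) = 1.57694
  Q(4)·log₂(Q(4)/P(4)) = 0.1505·log₂(0.1505/0.034) = 0.32300
  Q(5)·log₂(Q(5)/P(5)) = 0.0604·log₂(0.0604/0.5577) = -0.19369

D_KL(Q||P) = -0.11919 + 0.12645 + 1.57694 + 0.32300 - 0.19369 = 1.71351 ≈ 1.7135 bits

These are NOT equal (difference: 0.0258 bits). KL divergence is asymmetric: D_KL(P||Q) ≠ D_KL(Q||P) in general.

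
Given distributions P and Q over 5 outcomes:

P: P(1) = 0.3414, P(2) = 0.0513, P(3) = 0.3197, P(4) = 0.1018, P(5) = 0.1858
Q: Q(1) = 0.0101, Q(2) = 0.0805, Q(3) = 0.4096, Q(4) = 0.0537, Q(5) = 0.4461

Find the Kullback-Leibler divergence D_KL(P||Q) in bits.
1.4455 bits

D_KL(P||Q) = Σ P(x) log₂(P(x)/Q(x))

Computing term by term:
  P(1)·log₂(P(1)/Q(1)) = 0.3414·log₂(0.3414/0.0101) = 1.73398
  P(2)·log₂(P(2)/Q(2)) = 0.0513·log₂(0.0513/0.0805) = -0.03335
  P(3)·log₂(P(3)/Q(3)) = 0.3197·log₂(0.3197/0.4096) = -0.11429
  P(4)·log₂(P(4)/Q(4)) = 0.1018·log₂(0.1018/0.0537) = 0.09394
  P(5)·log₂(P(5)/Q(5)) = 0.1858·log₂(0.1858/0.4461) = -0.23478

D_KL(P||Q) = 1.73398 - 0.03335 - 0.11429 + 0.09394 - 0.23478 = 1.44550 ≈ 1.4455 bits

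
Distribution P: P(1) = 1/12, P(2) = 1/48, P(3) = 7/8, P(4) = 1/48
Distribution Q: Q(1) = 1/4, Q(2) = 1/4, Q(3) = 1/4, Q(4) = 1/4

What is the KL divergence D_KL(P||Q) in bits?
1.3000 bits

D_KL(P||Q) = Σ P(x) log₂(P(x)/Q(x))

Computing term by term:
  P(1)·log₂(P(1)/Q(1)) = (1/12)·log₂((1/12)/(1/4)) = -0.13208
  P(2)·log₂(P(2)/Q(2)) = (1/48)·log₂((1/48)/(1/4)) = -0.07469
  P(3)·log₂(P(3)/Q(3)) = (7/8)·log₂((7/8)/(1/4)) = 1.58144
  P(4)·log₂(P(4)/Q(4)) = (1/48)·log₂((1/48)/(1/4)) = -0.07469

D_KL(P||Q) = -0.13208 - 0.07469 + 1.58144 - 0.07469 = 1.29998 ≈ 1.3000 bits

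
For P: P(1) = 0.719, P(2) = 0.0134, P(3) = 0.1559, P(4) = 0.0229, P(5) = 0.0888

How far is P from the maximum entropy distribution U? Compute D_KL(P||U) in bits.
1.0434 bits

U(i) = 1/5 for all i

D_KL(P||U) = Σ P(x) log₂(P(x) / (1/5))
           = Σ P(x) log₂(P(x)) + log₂(5)
           = log₂(5) - H(P)

H(P) = -Σ P(x) log₂(P(x)):
  -P(1)·log₂(P(1)) = -(0.719)·log₂(0.719) = 0.34220
  -P(2)·log₂(P(2)) = -(0.0134)·log₂(0.0134) = 0.08337
  -P(3)·log₂(P(3)) = -(0.1559)·log₂(0.1559) = 0.41802
  -P(4)·log₂(P(4)) = -(0.0229)·log₂(0.0229) = 0.12477
  -P(5)·log₂(P(5)) = -(0.0888)·log₂(0.0888) = 0.31020
H(P) = 0.34220 + 0.08337 + 0.41802 + 0.12477 + 0.31020 = 1.27856 bits

log₂(5) = 2.32193 bits

D_KL(P||U) = 2.32193 - 1.27856 = 1.04337 ≈ 1.0434 bits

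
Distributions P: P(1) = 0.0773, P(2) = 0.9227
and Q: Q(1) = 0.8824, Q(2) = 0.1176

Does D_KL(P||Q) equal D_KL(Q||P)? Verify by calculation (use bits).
D_KL(P||Q) = 2.4707 bits, D_KL(Q||P) = 2.7503 bits. No — D_KL(P||Q) ≠ D_KL(Q||P) for this pair.

D_KL(P||Q) = Σ P(x) log₂(P(x)/Q(x))

Computing term by term:
  P(1)·log₂(P(1)/Q(1)) = 0.0773·log₂(0.0773/0.8824) = -0.27155
  P(2)·log₂(P(2)/Q(2)) = 0.9227·log₂(0.9227/0.1176) = 2.74224

D_KL(P||Q) = -0.27155 + 2.74224 = 2.47069 ≈ 2.4707 bits

D_KL(Q||P) = Σ Q(x) log₂(Q(x)/P(x))

Computing term by term:
  Q(1)·log₂(Q(1)/P(1)) = 0.8824·log₂(0.8824/0.0773) = 3.09978
  Q(2)·log₂(Q(2)/P(2)) = 0.1176·log₂(0.1176/0.9227) = -0.34950

D_KL(Q||P) = 3.09978 - 0.34950 = 2.75028 ≈ 2.7503 bits

These are NOT equal (difference: 0.2796 bits). KL divergence is asymmetric: D_KL(P||Q) ≠ D_KL(Q||P) in general.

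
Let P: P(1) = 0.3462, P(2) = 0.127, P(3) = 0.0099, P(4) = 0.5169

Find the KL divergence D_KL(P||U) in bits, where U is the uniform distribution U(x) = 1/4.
0.5341 bits

U(i) = 1/4 for all i

D_KL(P||U) = Σ P(x) log₂(P(x) / (1/4))
           = Σ P(x) log₂(P(x)) + log₂(4)
           = log₂(4) - H(P)

H(P) = -Σ P(x) log₂(P(x)):
  -P(1)·log₂(P(1)) = -(0.3462)·log₂(0.3462) = 0.52980
  -P(2)·log₂(P(2)) = -(0.127)·log₂(0.127) = 0.37809
  -P(3)·log₂(P(3)) = -(0.0099)·log₂(0.0099) = 0.06592
  -P(4)·log₂(P(4)) = -(0.5169)·log₂(0.5169) = 0.49211
H(P) = 0.52980 + 0.37809 + 0.06592 + 0.49211 = 1.46592 bits

log₂(4) = 2.00000 bits

D_KL(P||U) = 2.00000 - 1.46592 = 0.53408 ≈ 0.5341 bits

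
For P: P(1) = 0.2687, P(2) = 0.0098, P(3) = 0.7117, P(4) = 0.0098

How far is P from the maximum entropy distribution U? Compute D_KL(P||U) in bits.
1.0106 bits

U(i) = 1/4 for all i

D_KL(P||U) = Σ P(x) log₂(P(x) / (1/4))
           = Σ P(x) log₂(P(x)) + log₂(4)
           = log₂(4) - H(P)

H(P) = -Σ P(x) log₂(P(x)):
  -P(1)·log₂(P(1)) = -(0.2687)·log₂(0.2687) = 0.50944
  -P(2)·log₂(P(2)) = -(0.0098)·log₂(0.0098) = 0.06540
  -P(3)·log₂(P(3)) = -(0.7117)·log₂(0.7117) = 0.34920
  -P(4)·log₂(P(4)) = -(0.0098)·log₂(0.0098) = 0.06540
H(P) = 0.50944 + 0.06540 + 0.34920 + 0.06540 = 0.98944 bits

log₂(4) = 2.00000 bits

D_KL(P||U) = 2.00000 - 0.98944 = 1.01056 ≈ 1.0106 bits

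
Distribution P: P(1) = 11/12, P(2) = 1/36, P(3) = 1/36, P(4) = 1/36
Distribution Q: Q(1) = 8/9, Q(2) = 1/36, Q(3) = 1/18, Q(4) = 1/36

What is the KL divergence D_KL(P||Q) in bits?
0.0129 bits

D_KL(P||Q) = Σ P(x) log₂(P(x)/Q(x))

Computing term by term:
  P(1)·log₂(P(1)/Q(1)) = (11/12)·log₂((11/12)/(8/9)) = 0.04069
  P(2)·log₂(P(2)/Q(2)) = (1/36)·log₂((1/36)/(1/36)) = 0.00000
  P(3)·log₂(P(3)/Q(3)) = (1/36)·log₂((1/36)/(1/18)) = -0.02778
  P(4)·log₂(P(4)/Q(4)) = (1/36)·log₂((1/36)/(1/36)) = 0.00000

D_KL(P||Q) = 0.04069 + 0.00000 - 0.02778 + 0.00000 = 0.01291 ≈ 0.0129 bits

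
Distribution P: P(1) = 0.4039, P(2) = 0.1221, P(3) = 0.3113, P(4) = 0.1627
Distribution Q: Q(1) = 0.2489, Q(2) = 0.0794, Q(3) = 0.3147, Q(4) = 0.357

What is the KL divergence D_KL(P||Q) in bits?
0.1686 bits

D_KL(P||Q) = Σ P(x) log₂(P(x)/Q(x))

Computing term by term:
  P(1)·log₂(P(1)/Q(1)) = 0.4039·log₂(0.4039/0.2489) = 0.28210
  P(2)·log₂(P(2)/Q(2)) = 0.1221·log₂(0.1221/0.0794) = 0.07581
  P(3)·log₂(P(3)/Q(3)) = 0.3113·log₂(0.3113/0.3147) = -0.00488
  P(4)·log₂(P(4)/Q(4)) = 0.1627·log₂(0.1627/0.357) = -0.18445

D_KL(P||Q) = 0.28210 + 0.07581 - 0.00488 - 0.18445 = 0.16858 ≈ 0.1686 bits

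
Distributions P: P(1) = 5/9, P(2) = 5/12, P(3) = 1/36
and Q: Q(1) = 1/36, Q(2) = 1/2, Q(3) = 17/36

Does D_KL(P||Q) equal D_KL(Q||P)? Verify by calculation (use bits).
D_KL(P||Q) = 2.1779 bits, D_KL(Q||P) = 1.9417 bits. No — D_KL(P||Q) ≠ D_KL(Q||P) for this pair.

D_KL(P||Q) = Σ P(x) log₂(P(x)/Q(x))

Computing term by term:
  P(1)·log₂(P(1)/Q(1)) = (5/9)·log₂((5/9)/(1/36)) = 2.40107
  P(2)·log₂(P(2)/Q(2)) = (5/12)·log₂((5/12)/(1/2)) = -0.10960
  P(3)·log₂(P(3)/Q(3)) = (1/36)·log₂((1/36)/(17/36)) = -0.11354

D_KL(P||Q) = 2.40107 - 0.10960 - 0.11354 = 2.17793 ≈ 2.1779 bits

D_KL(Q||P) = Σ Q(x) log₂(Q(x)/P(x))

Computing term by term:
  Q(1)·log₂(Q(1)/P(1)) = (1/36)·log₂((1/36)/(5/9)) = -0.12005
  Q(2)·log₂(Q(2)/P(2)) = (1/2)·log₂((1/2)/(5/12)) = 0.13152
  Q(3)·log₂(Q(3)/P(3)) = (17/36)·log₂((17/36)/(1/36)) = 1.93019

D_KL(Q||P) = -0.12005 + 0.13152 + 1.93019 = 1.94166 ≈ 1.9417 bits

These are NOT equal (difference: 0.2362 bits). KL divergence is asymmetric: D_KL(P||Q) ≠ D_KL(Q||P) in general.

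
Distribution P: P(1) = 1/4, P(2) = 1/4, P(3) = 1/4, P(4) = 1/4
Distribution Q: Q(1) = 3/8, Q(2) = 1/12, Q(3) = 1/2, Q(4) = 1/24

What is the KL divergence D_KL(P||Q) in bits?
0.6462 bits

D_KL(P||Q) = Σ P(x) log₂(P(x)/Q(x))

Computing term by term:
  P(1)·log₂(P(1)/Q(1)) = (1/4)·log₂((1/4)/(3/8)) = -0.14624
  P(2)·log₂(P(2)/Q(2)) = (1/4)·log₂((1/4)/(1/12)) = 0.39624
  P(3)·log₂(P(3)/Q(3)) = (1/4)·log₂((1/4)/(1/2)) = -0.25000
  P(4)·log₂(P(4)/Q(4)) = (1/4)·log₂((1/4)/(1/24)) = 0.64624

D_KL(P||Q) = -0.14624 + 0.39624 - 0.25000 + 0.64624 = 0.64624 ≈ 0.6462 bits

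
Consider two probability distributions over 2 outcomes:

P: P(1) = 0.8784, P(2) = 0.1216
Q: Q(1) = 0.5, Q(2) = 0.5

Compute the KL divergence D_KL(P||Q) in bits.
0.4661 bits

D_KL(P||Q) = Σ P(x) log₂(P(x)/Q(x))

Computing term by term:
  P(1)·log₂(P(1)/Q(1)) = 0.8784·log₂(0.8784/0.5) = 0.71410
  P(2)·log₂(P(2)/Q(2)) = 0.1216·log₂(0.1216/0.5) = -0.24804

D_KL(P||Q) = 0.71410 - 0.24804 = 0.46606 ≈ 0.4661 bits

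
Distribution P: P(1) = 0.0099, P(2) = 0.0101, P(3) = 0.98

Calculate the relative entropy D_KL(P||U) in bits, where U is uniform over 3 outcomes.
1.4235 bits

U(i) = 1/3 for all i

D_KL(P||U) = Σ P(x) log₂(P(x) / (1/3))
           = Σ P(x) log₂(P(x)) + log₂(3)
           = log₂(3) - H(P)

H(P) = -Σ P(x) log₂(P(x)):
  -P(1)·log₂(P(1)) = -(0.0099)·log₂(0.0099) = 0.06592
  -P(2)·log₂(P(2)) = -(0.0101)·log₂(0.0101) = 0.06696
  -P(3)·log₂(P(3)) = -(0.98)·log₂(0.98) = 0.02856
H(P) = 0.06592 + 0.06696 + 0.02856 = 0.16144 bits

log₂(3) = 1.58496 bits

D_KL(P||U) = 1.58496 - 0.16144 = 1.42352 ≈ 1.4235 bits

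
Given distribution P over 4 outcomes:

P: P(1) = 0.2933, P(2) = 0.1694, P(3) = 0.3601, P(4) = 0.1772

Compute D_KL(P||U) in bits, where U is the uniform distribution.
0.0741 bits

U(i) = 1/4 for all i

D_KL(P||U) = Σ P(x) log₂(P(x) / (1/4))
           = Σ P(x) log₂(P(x)) + log₂(4)
           = log₂(4) - H(P)

H(P) = -Σ P(x) log₂(P(x)):
  -P(1)·log₂(P(1)) = -(0.2933)·log₂(0.2933) = 0.51901
  -P(2)·log₂(P(2)) = -(0.1694)·log₂(0.1694) = 0.43392
  -P(3)·log₂(P(3)) = -(0.3601)·log₂(0.3601) = 0.53062
  -P(4)·log₂(P(4)) = -(0.1772)·log₂(0.1772) = 0.44239
H(P) = 0.51901 + 0.43392 + 0.53062 + 0.44239 = 1.92594 bits

log₂(4) = 2.00000 bits

D_KL(P||U) = 2.00000 - 1.92594 = 0.07406 ≈ 0.0741 bits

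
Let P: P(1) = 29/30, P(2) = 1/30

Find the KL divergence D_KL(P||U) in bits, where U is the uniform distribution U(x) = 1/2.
0.7892 bits

U(i) = 1/2 for all i

D_KL(P||U) = Σ P(x) log₂(P(x) / (1/2))
           = Σ P(x) log₂(P(x)) + log₂(2)
           = log₂(2) - H(P)

H(P) = -Σ P(x) log₂(P(x)):
  -P(1)·log₂(P(1)) = -(29/30)·log₂(29/30) = 0.04728
  -P(2)·log₂(P(2)) = -(1/30)·log₂(1/30) = 0.16356
H(P) = 0.04728 + 0.16356 = 0.21084 bits

log₂(2) = 1.00000 bits

D_KL(P||U) = 1.00000 - 0.21084 = 0.78916 ≈ 0.7892 bits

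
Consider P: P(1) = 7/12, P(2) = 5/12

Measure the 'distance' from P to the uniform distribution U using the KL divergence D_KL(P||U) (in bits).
0.0201 bits

U(i) = 1/2 for all i

D_KL(P||U) = Σ P(x) log₂(P(x) / (1/2))
           = Σ P(x) log₂(P(x)) + log₂(2)
           = log₂(2) - H(P)

H(P) = -Σ P(x) log₂(P(x)):
  -P(1)·log₂(P(1)) = -(7/12)·log₂(7/12) = 0.45360
  -P(2)·log₂(P(2)) = -(5/12)·log₂(5/12) = 0.52626
H(P) = 0.45360 + 0.52626 = 0.97986 bits

log₂(2) = 1.00000 bits

D_KL(P||U) = 1.00000 - 0.97986 = 0.02014 ≈ 0.0201 bits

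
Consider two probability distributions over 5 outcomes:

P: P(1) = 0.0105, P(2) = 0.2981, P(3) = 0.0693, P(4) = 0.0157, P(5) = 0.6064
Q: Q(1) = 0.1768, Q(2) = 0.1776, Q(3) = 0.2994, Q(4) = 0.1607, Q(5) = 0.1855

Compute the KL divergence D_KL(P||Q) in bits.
1.0172 bits

D_KL(P||Q) = Σ P(x) log₂(P(x)/Q(x))

Computing term by term:
  P(1)·log₂(P(1)/Q(1)) = 0.0105·log₂(0.0105/0.1768) = -0.04277
  P(2)·log₂(P(2)/Q(2)) = 0.2981·log₂(0.2981/0.1776) = 0.22273
  P(3)·log₂(P(3)/Q(3)) = 0.0693·log₂(0.0693/0.2994) = -0.14630
  P(4)·log₂(P(4)/Q(4)) = 0.0157·log₂(0.0157/0.1607) = -0.05268
  P(5)·log₂(P(5)/Q(5)) = 0.6064·log₂(0.6064/0.1855) = 1.03625

D_KL(P||Q) = -0.04277 + 0.22273 - 0.14630 - 0.05268 + 1.03625 = 1.01723 ≈ 1.0172 bits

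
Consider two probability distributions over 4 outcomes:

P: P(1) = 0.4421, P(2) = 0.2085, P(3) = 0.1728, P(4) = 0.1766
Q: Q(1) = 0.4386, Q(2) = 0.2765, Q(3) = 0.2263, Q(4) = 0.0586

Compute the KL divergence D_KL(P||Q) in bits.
0.1340 bits

D_KL(P||Q) = Σ P(x) log₂(P(x)/Q(x))

Computing term by term:
  P(1)·log₂(P(1)/Q(1)) = 0.4421·log₂(0.4421/0.4386) = 0.00507
  P(2)·log₂(P(2)/Q(2)) = 0.2085·log₂(0.2085/0.2765) = -0.08491
  P(3)·log₂(P(3)/Q(3)) = 0.1728·log₂(0.1728/0.2263) = -0.06724
  P(4)·log₂(P(4)/Q(4)) = 0.1766·log₂(0.1766/0.0586) = 0.28106

D_KL(P||Q) = 0.00507 - 0.08491 - 0.06724 + 0.28106 = 0.13398 ≈ 0.1340 bits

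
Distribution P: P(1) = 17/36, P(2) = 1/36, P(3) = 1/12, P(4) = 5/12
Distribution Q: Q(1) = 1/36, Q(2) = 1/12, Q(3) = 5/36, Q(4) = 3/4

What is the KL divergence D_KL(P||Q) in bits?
1.4714 bits

D_KL(P||Q) = Σ P(x) log₂(P(x)/Q(x))

Computing term by term:
  P(1)·log₂(P(1)/Q(1)) = (17/36)·log₂((17/36)/(1/36)) = 1.93019
  P(2)·log₂(P(2)/Q(2)) = (1/36)·log₂((1/36)/(1/12)) = -0.04403
  P(3)·log₂(P(3)/Q(3)) = (1/12)·log₂((1/12)/(5/36)) = -0.06141
  P(4)·log₂(P(4)/Q(4)) = (5/12)·log₂((5/12)/(3/4)) = -0.35333

D_KL(P||Q) = 1.93019 - 0.04403 - 0.06141 - 0.35333 = 1.47142 ≈ 1.4714 bits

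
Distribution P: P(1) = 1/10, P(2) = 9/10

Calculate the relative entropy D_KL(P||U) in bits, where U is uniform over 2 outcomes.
0.5310 bits

U(i) = 1/2 for all i

D_KL(P||U) = Σ P(x) log₂(P(x) / (1/2))
           = Σ P(x) log₂(P(x)) + log₂(2)
           = log₂(2) - H(P)

H(P) = -Σ P(x) log₂(P(x)):
  -P(1)·log₂(P(1)) = -(1/10)·log₂(1/10) = 0.33219
  -P(2)·log₂(P(2)) = -(9/10)·log₂(9/10) = 0.13680
H(P) = 0.33219 + 0.13680 = 0.46899 bits

log₂(2) = 1.00000 bits

D_KL(P||U) = 1.00000 - 0.46899 = 0.53101 ≈ 0.5310 bits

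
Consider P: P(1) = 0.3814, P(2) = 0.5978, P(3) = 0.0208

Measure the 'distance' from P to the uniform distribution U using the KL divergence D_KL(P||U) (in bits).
0.4946 bits

U(i) = 1/3 for all i

D_KL(P||U) = Σ P(x) log₂(P(x) / (1/3))
           = Σ P(x) log₂(P(x)) + log₂(3)
           = log₂(3) - H(P)

H(P) = -Σ P(x) log₂(P(x)):
  -P(1)·log₂(P(1)) = -(0.3814)·log₂(0.3814) = 0.53038
  -P(2)·log₂(P(2)) = -(0.5978)·log₂(0.5978) = 0.44373
  -P(3)·log₂(P(3)) = -(0.0208)·log₂(0.0208) = 0.11622
H(P) = 0.53038 + 0.44373 + 0.11622 = 1.09033 bits

log₂(3) = 1.58496 bits

D_KL(P||U) = 1.58496 - 1.09033 = 0.49463 ≈ 0.4946 bits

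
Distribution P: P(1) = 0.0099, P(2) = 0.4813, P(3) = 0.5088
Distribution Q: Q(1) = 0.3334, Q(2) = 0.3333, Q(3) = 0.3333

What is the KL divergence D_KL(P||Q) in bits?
0.5154 bits

D_KL(P||Q) = Σ P(x) log₂(P(x)/Q(x))

Computing term by term:
  P(1)·log₂(P(1)/Q(1)) = 0.0099·log₂(0.0099/0.3334) = -0.05023
  P(2)·log₂(P(2)/Q(2)) = 0.4813·log₂(0.4813/0.3333) = 0.25514
  P(3)·log₂(P(3)/Q(3)) = 0.5088·log₂(0.5088/0.3333) = 0.31051

D_KL(P||Q) = -0.05023 + 0.25514 + 0.31051 = 0.51542 ≈ 0.5154 bits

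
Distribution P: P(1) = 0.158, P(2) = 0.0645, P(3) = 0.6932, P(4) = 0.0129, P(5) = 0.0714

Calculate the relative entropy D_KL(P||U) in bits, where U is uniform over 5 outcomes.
0.9269 bits

U(i) = 1/5 for all i

D_KL(P||U) = Σ P(x) log₂(P(x) / (1/5))
           = Σ P(x) log₂(P(x)) + log₂(5)
           = log₂(5) - H(P)

H(P) = -Σ P(x) log₂(P(x)):
  -P(1)·log₂(P(1)) = -(0.158)·log₂(0.158) = 0.42060
  -P(2)·log₂(P(2)) = -(0.0645)·log₂(0.0645) = 0.25507
  -P(3)·log₂(P(3)) = -(0.6932)·log₂(0.6932) = 0.36646
  -P(4)·log₂(P(4)) = -(0.0129)·log₂(0.0129) = 0.08097
  -P(5)·log₂(P(5)) = -(0.0714)·log₂(0.0714) = 0.27189
H(P) = 0.42060 + 0.25507 + 0.36646 + 0.08097 + 0.27189 = 1.39499 bits

log₂(5) = 2.32193 bits

D_KL(P||U) = 2.32193 - 1.39499 = 0.92694 ≈ 0.9269 bits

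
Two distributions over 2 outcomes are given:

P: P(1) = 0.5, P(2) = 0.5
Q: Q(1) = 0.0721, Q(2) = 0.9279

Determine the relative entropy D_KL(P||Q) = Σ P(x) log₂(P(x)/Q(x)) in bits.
0.9509 bits

D_KL(P||Q) = Σ P(x) log₂(P(x)/Q(x))

Computing term by term:
  P(1)·log₂(P(1)/Q(1)) = 0.5·log₂(0.5/0.0721) = 1.39693
  P(2)·log₂(P(2)/Q(2)) = 0.5·log₂(0.5/0.9279) = -0.44602

D_KL(P||Q) = 1.39693 - 0.44602 = 0.95091 ≈ 0.9509 bits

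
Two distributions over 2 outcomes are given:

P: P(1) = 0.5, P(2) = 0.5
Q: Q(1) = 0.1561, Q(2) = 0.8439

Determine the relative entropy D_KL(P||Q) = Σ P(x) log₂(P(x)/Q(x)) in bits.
0.4622 bits

D_KL(P||Q) = Σ P(x) log₂(P(x)/Q(x))

Computing term by term:
  P(1)·log₂(P(1)/Q(1)) = 0.5·log₂(0.5/0.1561) = 0.83973
  P(2)·log₂(P(2)/Q(2)) = 0.5·log₂(0.5/0.8439) = -0.37757

D_KL(P||Q) = 0.83973 - 0.37757 = 0.46216 ≈ 0.4622 bits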